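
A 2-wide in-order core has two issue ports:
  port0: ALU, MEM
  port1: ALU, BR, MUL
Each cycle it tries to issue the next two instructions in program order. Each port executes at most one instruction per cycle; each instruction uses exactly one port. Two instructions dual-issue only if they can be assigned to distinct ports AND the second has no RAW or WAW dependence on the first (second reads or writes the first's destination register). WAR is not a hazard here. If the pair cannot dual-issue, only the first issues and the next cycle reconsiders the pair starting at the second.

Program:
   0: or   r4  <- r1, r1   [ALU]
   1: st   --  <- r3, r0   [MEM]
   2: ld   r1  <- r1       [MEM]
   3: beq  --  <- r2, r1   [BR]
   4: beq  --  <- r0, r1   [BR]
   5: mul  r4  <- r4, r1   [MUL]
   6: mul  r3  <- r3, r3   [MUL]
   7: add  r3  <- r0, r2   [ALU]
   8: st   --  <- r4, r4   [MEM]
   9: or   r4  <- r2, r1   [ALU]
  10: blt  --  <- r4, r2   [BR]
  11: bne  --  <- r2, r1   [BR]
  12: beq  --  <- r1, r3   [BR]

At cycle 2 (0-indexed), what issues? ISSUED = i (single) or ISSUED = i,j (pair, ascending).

[0] i0&i1  or.ALU st.MEM  -- pair
[1] i2  ld.MEM  -- RAW r1
[2] i3  beq.BR  -- no-port BR/BR
[3] i4  beq.BR  -- no-port BR/MUL
[4] i5  mul.MUL  -- no-port MUL/MUL
[5] i6  mul.MUL  -- WAW r3
[6] i7&i8  add.ALU st.MEM  -- pair
[7] i9  or.ALU  -- RAW r4
[8] i10  blt.BR  -- no-port BR/BR
[9] i11  bne.BR  -- no-port BR/BR
[10] i12  beq.BR  -- tail

ISSUED = 3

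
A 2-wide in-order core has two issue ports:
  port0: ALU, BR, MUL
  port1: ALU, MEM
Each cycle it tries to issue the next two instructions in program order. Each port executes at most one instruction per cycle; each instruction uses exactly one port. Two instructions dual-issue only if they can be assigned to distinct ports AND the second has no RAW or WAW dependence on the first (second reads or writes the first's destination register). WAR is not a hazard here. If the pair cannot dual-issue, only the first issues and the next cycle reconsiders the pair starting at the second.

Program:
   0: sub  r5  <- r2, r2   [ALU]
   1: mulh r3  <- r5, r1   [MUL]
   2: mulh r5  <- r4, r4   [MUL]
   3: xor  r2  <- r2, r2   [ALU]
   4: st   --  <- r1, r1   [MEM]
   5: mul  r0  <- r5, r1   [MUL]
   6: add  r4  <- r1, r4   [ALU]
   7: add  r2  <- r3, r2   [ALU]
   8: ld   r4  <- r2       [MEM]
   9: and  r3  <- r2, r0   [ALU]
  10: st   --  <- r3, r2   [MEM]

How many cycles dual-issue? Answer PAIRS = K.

[0] i0  sub  -- RAW r5
[1] i1  mulh  -- no-port MUL/MUL
[2] i2+i3  mulh xor  -- pair
[3] i4+i5  st mul  -- pair
[4] i6+i7  add add  -- pair
[5] i8+i9  ld and  -- pair
[6] i10  st  -- tail

PAIRS = 4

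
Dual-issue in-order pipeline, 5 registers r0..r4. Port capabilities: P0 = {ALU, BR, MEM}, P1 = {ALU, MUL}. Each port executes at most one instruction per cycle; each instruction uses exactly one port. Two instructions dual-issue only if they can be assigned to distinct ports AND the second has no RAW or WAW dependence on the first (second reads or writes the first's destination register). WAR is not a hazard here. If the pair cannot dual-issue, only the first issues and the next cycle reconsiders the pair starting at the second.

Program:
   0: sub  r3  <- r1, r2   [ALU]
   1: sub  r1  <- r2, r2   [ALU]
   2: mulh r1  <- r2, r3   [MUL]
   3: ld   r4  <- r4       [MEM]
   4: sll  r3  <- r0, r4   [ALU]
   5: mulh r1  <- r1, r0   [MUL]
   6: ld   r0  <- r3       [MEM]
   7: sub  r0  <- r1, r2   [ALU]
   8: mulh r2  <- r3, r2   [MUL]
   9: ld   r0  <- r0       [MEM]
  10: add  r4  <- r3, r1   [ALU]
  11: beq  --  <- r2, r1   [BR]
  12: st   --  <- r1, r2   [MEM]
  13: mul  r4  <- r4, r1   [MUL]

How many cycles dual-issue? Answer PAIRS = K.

  cy0 -> i0/i1 (sub.ALU/sub.ALU) dual
  cy1 -> i2/i3 (mulh.MUL/ld.MEM) dual
  cy2 -> i4/i5 (sll.ALU/mulh.MUL) dual
  cy3 -> i6 (ld.MEM) WAW r0
  cy4 -> i7/i8 (sub.ALU/mulh.MUL) dual
  cy5 -> i9/i10 (ld.MEM/add.ALU) dual
  cy6 -> i11 (beq.BR) no-port BR/MEM
  cy7 -> i12/i13 (st.MEM/mul.MUL) dual

PAIRS = 6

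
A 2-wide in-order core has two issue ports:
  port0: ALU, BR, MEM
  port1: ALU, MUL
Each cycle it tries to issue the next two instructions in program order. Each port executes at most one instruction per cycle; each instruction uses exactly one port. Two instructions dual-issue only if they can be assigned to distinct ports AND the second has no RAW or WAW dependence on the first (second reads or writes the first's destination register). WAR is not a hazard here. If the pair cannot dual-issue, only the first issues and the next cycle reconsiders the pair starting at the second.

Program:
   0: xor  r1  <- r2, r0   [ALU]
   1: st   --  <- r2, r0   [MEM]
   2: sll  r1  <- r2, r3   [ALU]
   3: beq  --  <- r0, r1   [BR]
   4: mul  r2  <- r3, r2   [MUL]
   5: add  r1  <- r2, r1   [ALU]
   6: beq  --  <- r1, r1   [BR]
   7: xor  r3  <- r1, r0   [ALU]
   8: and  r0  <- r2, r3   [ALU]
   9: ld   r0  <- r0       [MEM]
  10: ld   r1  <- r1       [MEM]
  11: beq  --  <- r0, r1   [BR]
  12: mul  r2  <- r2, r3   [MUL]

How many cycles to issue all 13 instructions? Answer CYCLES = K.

[0] i0,i1  xor.ALU/st.MEM  -- 2-wide
[1] i2  sll.ALU  -- RAW r1
[2] i3,i4  beq.BR/mul.MUL  -- 2-wide
[3] i5  add.ALU  -- RAW r1
[4] i6,i7  beq.BR/xor.ALU  -- 2-wide
[5] i8  and.ALU  -- RAW+WAW r0
[6] i9  ld.MEM  -- no-port MEM/MEM
[7] i10  ld.MEM  -- no-port MEM/BR
[8] i11,i12  beq.BR/mul.MUL  -- 2-wide

CYCLES = 9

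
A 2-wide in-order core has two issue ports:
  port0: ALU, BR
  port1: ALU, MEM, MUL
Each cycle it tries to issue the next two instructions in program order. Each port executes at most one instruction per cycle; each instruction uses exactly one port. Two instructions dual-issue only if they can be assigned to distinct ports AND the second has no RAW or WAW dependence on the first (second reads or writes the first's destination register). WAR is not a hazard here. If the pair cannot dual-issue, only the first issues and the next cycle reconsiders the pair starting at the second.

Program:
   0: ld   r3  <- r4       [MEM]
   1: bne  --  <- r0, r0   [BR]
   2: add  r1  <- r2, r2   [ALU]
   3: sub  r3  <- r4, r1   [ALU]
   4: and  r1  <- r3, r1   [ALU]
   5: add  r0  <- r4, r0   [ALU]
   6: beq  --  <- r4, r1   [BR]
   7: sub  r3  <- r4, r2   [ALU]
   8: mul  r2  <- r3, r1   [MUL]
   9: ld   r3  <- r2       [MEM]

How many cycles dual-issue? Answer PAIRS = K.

#0 head=0: ld;bne i0/i1 2-wide
#1 head=2: add i2 RAW r1
#2 head=3: sub i3 RAW r3
#3 head=4: and;add i4/i5 2-wide
#4 head=6: beq;sub i6/i7 2-wide
#5 head=8: mul i8 no-port MUL/MEM
#6 head=9: ld i9 tail

PAIRS = 3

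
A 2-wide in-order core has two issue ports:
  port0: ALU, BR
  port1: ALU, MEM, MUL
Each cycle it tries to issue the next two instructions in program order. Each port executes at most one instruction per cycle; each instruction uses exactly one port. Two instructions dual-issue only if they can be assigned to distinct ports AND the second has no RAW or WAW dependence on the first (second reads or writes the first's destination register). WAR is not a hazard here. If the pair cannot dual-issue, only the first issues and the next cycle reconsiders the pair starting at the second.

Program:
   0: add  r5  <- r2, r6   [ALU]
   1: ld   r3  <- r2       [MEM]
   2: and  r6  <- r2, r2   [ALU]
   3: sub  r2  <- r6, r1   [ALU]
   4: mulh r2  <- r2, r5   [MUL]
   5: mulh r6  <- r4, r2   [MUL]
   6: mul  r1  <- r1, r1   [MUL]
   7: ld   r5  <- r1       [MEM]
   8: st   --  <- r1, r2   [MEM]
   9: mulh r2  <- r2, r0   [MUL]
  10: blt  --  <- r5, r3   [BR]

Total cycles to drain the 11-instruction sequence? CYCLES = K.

CYCLES = 9

0. add.ALU+ld.MEM @i0/i1  | pair
1. and.ALU @i2  | RAW r6
2. sub.ALU @i3  | RAW+WAW r2
3. mulh.MUL @i4  | no-port MUL/MUL
4. mulh.MUL @i5  | no-port MUL/MUL
5. mul.MUL @i6  | no-port MUL/MEM
6. ld.MEM @i7  | no-port MEM/MEM
7. st.MEM @i8  | no-port MEM/MUL
8. mulh.MUL+blt.BR @i9/i10  | pair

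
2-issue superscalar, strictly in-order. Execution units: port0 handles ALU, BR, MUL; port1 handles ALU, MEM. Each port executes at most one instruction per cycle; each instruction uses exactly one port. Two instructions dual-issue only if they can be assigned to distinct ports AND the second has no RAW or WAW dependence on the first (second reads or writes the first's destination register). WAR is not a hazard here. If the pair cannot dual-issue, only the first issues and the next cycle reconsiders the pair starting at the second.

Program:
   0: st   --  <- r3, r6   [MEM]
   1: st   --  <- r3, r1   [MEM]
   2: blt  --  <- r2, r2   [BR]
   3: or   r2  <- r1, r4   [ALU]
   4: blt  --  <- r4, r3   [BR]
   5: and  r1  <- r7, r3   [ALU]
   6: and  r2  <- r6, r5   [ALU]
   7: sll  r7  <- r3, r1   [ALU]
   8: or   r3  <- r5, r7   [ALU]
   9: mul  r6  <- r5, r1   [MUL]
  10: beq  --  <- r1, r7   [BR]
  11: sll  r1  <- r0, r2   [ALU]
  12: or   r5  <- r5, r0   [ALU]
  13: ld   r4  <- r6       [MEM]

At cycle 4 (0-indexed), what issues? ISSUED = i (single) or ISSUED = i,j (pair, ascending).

ISSUED = 7

t=0 i0:st.MEM ; no-port MEM/MEM
t=1 i1/i2:st.MEM;blt.BR ; 2-wide
t=2 i3/i4:or.ALU;blt.BR ; 2-wide
t=3 i5/i6:and.ALU;and.ALU ; 2-wide
t=4 i7:sll.ALU ; RAW r7
t=5 i8/i9:or.ALU;mul.MUL ; 2-wide
t=6 i10/i11:beq.BR;sll.ALU ; 2-wide
t=7 i12/i13:or.ALU;ld.MEM ; 2-wide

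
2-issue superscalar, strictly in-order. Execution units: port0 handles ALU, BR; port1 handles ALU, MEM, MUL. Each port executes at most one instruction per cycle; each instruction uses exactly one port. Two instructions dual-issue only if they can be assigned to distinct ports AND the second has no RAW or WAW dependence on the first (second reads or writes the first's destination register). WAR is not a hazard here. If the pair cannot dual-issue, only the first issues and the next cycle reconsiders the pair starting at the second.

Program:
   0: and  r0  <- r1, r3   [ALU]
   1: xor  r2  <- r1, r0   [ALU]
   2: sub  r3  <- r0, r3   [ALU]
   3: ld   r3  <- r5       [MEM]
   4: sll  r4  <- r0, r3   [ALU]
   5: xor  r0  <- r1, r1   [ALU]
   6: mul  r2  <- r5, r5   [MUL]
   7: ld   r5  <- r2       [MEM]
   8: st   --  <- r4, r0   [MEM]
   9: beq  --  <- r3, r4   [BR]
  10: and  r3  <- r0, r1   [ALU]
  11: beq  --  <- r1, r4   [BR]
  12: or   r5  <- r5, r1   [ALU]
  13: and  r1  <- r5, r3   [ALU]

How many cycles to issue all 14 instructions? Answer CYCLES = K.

[0] i0  and  -- RAW r0
[1] i1,i2  xor/sub  -- dual
[2] i3  ld  -- RAW r3
[3] i4,i5  sll/xor  -- dual
[4] i6  mul  -- no-port MUL/MEM
[5] i7  ld  -- no-port MEM/MEM
[6] i8,i9  st/beq  -- dual
[7] i10,i11  and/beq  -- dual
[8] i12  or  -- RAW r5
[9] i13  and  -- tail

CYCLES = 10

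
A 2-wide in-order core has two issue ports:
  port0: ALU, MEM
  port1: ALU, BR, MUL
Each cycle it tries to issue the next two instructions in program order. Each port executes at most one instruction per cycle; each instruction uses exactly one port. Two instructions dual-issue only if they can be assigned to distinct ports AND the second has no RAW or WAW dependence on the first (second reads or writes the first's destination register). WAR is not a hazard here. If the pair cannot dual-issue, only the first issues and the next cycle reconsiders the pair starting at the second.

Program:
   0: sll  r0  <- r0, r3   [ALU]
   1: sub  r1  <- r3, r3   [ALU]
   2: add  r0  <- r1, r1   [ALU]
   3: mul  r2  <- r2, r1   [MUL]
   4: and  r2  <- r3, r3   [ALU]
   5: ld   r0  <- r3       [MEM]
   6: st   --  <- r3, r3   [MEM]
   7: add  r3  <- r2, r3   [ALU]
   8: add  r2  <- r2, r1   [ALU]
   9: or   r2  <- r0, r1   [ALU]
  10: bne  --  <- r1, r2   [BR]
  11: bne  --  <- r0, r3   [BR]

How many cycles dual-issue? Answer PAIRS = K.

c0: i0/i1 sll.ALU/sub.ALU  2-wide
c1: i2/i3 add.ALU/mul.MUL  2-wide
c2: i4/i5 and.ALU/ld.MEM  2-wide
c3: i6/i7 st.MEM/add.ALU  2-wide
c4: i8 add.ALU  WAW r2
c5: i9 or.ALU  RAW r2
c6: i10 bne.BR  no-port BR/BR
c7: i11 bne.BR  tail

PAIRS = 4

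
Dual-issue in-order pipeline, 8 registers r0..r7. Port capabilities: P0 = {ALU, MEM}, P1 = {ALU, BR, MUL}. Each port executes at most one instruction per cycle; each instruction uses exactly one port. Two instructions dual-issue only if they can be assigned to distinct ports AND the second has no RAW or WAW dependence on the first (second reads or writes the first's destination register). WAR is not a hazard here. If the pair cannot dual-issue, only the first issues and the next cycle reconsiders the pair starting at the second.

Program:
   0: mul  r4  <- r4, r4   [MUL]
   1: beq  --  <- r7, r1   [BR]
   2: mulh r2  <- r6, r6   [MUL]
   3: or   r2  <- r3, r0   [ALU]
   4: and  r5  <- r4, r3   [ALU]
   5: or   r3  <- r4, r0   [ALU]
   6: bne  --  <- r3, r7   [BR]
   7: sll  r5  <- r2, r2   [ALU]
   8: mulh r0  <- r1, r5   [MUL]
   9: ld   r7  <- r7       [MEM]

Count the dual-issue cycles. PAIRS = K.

PAIRS = 3

t=0 i0:mul ; no-port MUL/BR
t=1 i1:beq ; no-port BR/MUL
t=2 i2:mulh ; WAW r2
t=3 i3/i4:or;and ; pair
t=4 i5:or ; RAW r3
t=5 i6/i7:bne;sll ; pair
t=6 i8/i9:mulh;ld ; pair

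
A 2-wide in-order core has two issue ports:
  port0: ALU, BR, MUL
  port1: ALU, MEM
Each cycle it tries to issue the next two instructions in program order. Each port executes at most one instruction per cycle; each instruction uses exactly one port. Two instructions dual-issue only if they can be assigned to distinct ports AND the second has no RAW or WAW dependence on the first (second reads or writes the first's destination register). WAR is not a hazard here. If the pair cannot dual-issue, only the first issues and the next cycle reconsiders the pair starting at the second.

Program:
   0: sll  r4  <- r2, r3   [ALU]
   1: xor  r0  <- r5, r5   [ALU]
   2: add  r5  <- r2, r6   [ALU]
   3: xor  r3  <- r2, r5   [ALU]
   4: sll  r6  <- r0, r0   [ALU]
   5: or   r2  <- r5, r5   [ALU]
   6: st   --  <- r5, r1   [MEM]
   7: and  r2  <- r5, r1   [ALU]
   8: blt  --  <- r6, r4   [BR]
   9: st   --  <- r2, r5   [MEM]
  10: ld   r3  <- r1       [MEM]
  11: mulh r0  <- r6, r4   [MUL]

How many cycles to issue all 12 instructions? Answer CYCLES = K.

0. sll/xor @i0+i1  | dual
1. add @i2  | RAW r5
2. xor/sll @i3+i4  | dual
3. or/st @i5+i6  | dual
4. and/blt @i7+i8  | dual
5. st @i9  | no-port MEM/MEM
6. ld/mulh @i10+i11  | dual

CYCLES = 7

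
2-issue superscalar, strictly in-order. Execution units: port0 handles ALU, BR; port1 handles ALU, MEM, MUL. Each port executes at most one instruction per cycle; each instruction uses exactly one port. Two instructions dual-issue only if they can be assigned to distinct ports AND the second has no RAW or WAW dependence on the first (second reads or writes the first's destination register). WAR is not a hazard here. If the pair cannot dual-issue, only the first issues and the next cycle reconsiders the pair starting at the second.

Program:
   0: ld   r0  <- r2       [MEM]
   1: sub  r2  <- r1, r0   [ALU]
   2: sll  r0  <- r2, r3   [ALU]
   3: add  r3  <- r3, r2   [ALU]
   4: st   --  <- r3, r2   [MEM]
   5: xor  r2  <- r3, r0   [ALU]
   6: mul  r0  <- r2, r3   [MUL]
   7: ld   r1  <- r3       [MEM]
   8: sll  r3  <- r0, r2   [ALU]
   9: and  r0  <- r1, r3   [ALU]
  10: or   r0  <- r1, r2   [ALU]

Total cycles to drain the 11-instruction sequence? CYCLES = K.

CYCLES = 8

[0] i0  ld.MEM  -- RAW r0
[1] i1  sub.ALU  -- RAW r2
[2] i2,i3  sll.ALU;add.ALU  -- dual
[3] i4,i5  st.MEM;xor.ALU  -- dual
[4] i6  mul.MUL  -- no-port MUL/MEM
[5] i7,i8  ld.MEM;sll.ALU  -- dual
[6] i9  and.ALU  -- WAW r0
[7] i10  or.ALU  -- tail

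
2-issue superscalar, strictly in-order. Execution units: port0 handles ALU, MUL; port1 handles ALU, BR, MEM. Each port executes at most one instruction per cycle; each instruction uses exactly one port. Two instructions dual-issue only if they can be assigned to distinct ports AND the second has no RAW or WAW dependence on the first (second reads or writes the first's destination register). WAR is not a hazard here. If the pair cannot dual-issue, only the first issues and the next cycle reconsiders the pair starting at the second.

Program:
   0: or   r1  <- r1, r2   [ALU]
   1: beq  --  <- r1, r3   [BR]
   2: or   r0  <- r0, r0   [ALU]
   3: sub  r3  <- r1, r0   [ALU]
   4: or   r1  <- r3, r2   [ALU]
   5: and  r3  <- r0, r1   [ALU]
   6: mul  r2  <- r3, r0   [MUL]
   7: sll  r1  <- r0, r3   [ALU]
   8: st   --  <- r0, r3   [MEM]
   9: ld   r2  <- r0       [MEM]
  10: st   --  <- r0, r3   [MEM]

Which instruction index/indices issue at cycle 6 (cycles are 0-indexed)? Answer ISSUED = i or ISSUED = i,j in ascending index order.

[0] i0  or  -- RAW r1
[1] i1,i2  beq/or  -- pair
[2] i3  sub  -- RAW r3
[3] i4  or  -- RAW r1
[4] i5  and  -- RAW r3
[5] i6,i7  mul/sll  -- pair
[6] i8  st  -- no-port MEM/MEM
[7] i9  ld  -- no-port MEM/MEM
[8] i10  st  -- tail

ISSUED = 8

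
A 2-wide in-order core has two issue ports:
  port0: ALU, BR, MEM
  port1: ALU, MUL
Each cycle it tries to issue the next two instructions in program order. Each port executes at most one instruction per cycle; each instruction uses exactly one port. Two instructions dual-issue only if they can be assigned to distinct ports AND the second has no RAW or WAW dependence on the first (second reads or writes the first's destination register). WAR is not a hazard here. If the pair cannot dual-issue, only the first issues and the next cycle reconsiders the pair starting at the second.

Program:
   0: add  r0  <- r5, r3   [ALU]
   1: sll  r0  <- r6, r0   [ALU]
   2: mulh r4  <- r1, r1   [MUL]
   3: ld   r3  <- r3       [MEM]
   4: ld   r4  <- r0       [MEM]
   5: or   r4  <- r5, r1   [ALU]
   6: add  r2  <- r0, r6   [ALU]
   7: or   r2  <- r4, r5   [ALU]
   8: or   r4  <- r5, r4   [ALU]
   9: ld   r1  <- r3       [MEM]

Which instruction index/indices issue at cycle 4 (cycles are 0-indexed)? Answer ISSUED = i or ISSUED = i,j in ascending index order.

0. add @i0  | RAW+WAW r0
1. sll;mulh @i1,i2  | pair
2. ld @i3  | no-port MEM/MEM
3. ld @i4  | WAW r4
4. or;add @i5,i6  | pair
5. or;or @i7,i8  | pair
6. ld @i9  | tail

ISSUED = 5,6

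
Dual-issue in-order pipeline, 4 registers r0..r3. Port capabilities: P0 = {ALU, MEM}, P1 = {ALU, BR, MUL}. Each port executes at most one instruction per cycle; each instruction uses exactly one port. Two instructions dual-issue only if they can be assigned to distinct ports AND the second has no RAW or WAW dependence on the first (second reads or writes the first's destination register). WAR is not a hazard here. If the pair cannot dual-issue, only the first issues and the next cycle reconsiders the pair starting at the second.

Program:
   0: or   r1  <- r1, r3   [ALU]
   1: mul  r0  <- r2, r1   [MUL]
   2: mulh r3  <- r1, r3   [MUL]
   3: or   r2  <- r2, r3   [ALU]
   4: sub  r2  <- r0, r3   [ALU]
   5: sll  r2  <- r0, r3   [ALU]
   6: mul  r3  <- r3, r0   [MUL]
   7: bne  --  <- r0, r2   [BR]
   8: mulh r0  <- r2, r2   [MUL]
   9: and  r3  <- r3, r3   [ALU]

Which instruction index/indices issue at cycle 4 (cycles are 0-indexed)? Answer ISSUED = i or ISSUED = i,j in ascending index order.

ISSUED = 4

#0 head=0: or i0 RAW r1
#1 head=1: mul i1 no-port MUL/MUL
#2 head=2: mulh i2 RAW r3
#3 head=3: or i3 WAW r2
#4 head=4: sub i4 WAW r2
#5 head=5: sll mul i5+i6 pair
#6 head=7: bne i7 no-port BR/MUL
#7 head=8: mulh and i8+i9 pair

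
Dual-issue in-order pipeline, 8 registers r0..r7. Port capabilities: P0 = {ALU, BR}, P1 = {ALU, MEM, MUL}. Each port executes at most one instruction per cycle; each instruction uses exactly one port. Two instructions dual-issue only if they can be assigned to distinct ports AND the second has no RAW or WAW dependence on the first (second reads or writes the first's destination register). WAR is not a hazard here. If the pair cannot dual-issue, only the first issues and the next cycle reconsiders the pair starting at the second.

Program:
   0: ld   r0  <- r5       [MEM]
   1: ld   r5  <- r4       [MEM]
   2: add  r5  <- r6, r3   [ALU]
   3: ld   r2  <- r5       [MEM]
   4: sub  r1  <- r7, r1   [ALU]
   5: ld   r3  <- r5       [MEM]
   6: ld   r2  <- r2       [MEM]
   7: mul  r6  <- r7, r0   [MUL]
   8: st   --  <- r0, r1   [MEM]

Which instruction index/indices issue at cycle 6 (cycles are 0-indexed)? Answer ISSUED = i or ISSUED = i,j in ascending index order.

ISSUED = 7

[0] i0  ld.MEM  -- no-port MEM/MEM
[1] i1  ld.MEM  -- WAW r5
[2] i2  add.ALU  -- RAW r5
[3] i3&i4  ld.MEM/sub.ALU  -- pair
[4] i5  ld.MEM  -- no-port MEM/MEM
[5] i6  ld.MEM  -- no-port MEM/MUL
[6] i7  mul.MUL  -- no-port MUL/MEM
[7] i8  st.MEM  -- tail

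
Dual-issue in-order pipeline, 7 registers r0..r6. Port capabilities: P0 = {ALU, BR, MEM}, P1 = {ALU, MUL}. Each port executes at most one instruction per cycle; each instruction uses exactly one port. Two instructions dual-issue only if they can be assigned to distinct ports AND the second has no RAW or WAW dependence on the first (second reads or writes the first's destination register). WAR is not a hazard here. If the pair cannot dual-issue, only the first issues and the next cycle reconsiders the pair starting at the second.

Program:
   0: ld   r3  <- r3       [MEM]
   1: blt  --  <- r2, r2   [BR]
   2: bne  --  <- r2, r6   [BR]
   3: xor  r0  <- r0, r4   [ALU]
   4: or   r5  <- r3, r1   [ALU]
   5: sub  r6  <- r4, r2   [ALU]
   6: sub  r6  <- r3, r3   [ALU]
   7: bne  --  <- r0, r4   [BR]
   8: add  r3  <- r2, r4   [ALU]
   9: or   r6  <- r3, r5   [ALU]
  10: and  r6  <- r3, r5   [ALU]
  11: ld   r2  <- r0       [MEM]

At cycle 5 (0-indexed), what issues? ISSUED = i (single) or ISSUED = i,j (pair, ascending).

ISSUED = 8

#0 head=0: ld i0 no-port MEM/BR
#1 head=1: blt i1 no-port BR/BR
#2 head=2: bne xor i2,i3 pair
#3 head=4: or sub i4,i5 pair
#4 head=6: sub bne i6,i7 pair
#5 head=8: add i8 RAW r3
#6 head=9: or i9 WAW r6
#7 head=10: and ld i10,i11 pair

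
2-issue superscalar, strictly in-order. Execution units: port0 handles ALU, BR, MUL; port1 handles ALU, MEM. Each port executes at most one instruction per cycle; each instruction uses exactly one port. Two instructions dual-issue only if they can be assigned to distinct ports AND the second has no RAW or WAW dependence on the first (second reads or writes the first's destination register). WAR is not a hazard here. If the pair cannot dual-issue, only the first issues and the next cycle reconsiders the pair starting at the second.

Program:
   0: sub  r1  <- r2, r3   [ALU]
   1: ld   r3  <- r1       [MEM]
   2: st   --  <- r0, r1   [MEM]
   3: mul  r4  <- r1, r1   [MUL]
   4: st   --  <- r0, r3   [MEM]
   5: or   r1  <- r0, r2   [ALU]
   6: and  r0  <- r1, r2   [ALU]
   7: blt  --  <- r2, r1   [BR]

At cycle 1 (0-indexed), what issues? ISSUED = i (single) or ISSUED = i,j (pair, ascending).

0. sub @i0  | RAW r1
1. ld @i1  | no-port MEM/MEM
2. st/mul @i2&i3  | 2-wide
3. st/or @i4&i5  | 2-wide
4. and/blt @i6&i7  | 2-wide

ISSUED = 1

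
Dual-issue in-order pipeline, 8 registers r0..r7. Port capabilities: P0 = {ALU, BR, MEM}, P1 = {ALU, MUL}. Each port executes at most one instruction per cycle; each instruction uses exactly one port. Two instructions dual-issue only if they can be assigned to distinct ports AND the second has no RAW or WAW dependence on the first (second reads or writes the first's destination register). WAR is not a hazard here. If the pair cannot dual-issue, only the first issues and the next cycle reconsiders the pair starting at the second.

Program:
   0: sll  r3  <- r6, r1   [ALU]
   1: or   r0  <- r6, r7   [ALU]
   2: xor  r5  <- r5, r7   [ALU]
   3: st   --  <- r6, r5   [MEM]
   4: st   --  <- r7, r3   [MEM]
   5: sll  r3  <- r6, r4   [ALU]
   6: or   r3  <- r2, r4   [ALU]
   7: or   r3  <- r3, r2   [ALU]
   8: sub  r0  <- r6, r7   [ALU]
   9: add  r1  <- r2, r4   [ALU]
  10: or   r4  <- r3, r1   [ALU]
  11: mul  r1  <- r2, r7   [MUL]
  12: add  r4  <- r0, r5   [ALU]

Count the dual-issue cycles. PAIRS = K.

PAIRS = 4

t=0 i0+i1:sll/or ; 2-wide
t=1 i2:xor ; RAW r5
t=2 i3:st ; no-port MEM/MEM
t=3 i4+i5:st/sll ; 2-wide
t=4 i6:or ; RAW+WAW r3
t=5 i7+i8:or/sub ; 2-wide
t=6 i9:add ; RAW r1
t=7 i10+i11:or/mul ; 2-wide
t=8 i12:add ; tail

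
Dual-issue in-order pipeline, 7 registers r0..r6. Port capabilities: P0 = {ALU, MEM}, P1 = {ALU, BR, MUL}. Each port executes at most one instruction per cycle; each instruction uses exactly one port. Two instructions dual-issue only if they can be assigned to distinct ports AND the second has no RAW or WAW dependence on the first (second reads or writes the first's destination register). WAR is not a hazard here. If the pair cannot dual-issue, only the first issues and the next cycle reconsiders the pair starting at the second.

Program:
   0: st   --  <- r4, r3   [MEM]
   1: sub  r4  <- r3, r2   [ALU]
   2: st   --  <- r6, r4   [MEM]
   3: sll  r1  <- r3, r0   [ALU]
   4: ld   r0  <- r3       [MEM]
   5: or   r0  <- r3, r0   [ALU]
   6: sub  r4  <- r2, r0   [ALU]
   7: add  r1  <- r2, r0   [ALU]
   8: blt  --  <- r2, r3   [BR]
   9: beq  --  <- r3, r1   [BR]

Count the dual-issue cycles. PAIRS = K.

c0: i0/i1 st+sub  2-wide
c1: i2/i3 st+sll  2-wide
c2: i4 ld  RAW+WAW r0
c3: i5 or  RAW r0
c4: i6/i7 sub+add  2-wide
c5: i8 blt  no-port BR/BR
c6: i9 beq  tail

PAIRS = 3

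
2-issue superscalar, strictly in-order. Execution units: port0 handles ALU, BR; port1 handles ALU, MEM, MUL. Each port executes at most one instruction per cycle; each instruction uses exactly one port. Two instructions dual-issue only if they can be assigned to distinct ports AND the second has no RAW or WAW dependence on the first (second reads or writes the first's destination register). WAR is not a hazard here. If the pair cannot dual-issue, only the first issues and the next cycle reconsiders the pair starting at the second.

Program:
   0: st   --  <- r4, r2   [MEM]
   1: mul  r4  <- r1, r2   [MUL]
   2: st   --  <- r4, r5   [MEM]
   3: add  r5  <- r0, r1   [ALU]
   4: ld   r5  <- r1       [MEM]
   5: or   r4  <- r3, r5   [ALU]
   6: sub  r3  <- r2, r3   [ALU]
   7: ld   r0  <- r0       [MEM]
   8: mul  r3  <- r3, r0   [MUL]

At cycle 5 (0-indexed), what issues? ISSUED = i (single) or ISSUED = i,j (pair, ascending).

t=0 i0:st ; no-port MEM/MUL
t=1 i1:mul ; no-port MUL/MEM
t=2 i2&i3:st add ; pair
t=3 i4:ld ; RAW r5
t=4 i5&i6:or sub ; pair
t=5 i7:ld ; no-port MEM/MUL
t=6 i8:mul ; tail

ISSUED = 7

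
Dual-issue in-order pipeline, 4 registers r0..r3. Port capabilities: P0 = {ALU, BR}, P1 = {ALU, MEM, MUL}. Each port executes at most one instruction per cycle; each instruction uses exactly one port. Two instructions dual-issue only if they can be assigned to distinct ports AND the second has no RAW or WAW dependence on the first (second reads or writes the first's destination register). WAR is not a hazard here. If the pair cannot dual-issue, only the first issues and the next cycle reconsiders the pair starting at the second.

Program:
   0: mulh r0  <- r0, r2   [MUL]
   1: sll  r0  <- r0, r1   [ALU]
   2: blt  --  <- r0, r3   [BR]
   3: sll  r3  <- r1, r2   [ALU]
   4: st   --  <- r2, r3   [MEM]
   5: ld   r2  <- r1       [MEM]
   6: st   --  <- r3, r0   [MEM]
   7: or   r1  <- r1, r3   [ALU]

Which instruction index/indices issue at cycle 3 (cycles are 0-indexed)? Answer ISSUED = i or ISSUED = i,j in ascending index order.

ISSUED = 4

0. mulh.MUL @i0  | RAW+WAW r0
1. sll.ALU @i1  | RAW r0
2. blt.BR+sll.ALU @i2,i3  | 2-wide
3. st.MEM @i4  | no-port MEM/MEM
4. ld.MEM @i5  | no-port MEM/MEM
5. st.MEM+or.ALU @i6,i7  | 2-wide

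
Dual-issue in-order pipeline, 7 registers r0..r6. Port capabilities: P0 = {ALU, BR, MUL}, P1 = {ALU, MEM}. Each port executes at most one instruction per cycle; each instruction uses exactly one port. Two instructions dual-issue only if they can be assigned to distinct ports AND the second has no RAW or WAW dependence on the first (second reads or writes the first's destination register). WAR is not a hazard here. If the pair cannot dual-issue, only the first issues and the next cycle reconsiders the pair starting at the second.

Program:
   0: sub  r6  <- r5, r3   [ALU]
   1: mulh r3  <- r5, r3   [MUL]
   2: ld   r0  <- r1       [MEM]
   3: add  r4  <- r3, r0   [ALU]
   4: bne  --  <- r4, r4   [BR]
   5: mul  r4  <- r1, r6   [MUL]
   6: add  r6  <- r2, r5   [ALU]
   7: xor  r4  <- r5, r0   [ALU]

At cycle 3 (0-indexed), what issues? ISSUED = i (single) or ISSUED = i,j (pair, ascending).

[0] i0/i1  sub.ALU;mulh.MUL  -- pair
[1] i2  ld.MEM  -- RAW r0
[2] i3  add.ALU  -- RAW r4
[3] i4  bne.BR  -- no-port BR/MUL
[4] i5/i6  mul.MUL;add.ALU  -- pair
[5] i7  xor.ALU  -- tail

ISSUED = 4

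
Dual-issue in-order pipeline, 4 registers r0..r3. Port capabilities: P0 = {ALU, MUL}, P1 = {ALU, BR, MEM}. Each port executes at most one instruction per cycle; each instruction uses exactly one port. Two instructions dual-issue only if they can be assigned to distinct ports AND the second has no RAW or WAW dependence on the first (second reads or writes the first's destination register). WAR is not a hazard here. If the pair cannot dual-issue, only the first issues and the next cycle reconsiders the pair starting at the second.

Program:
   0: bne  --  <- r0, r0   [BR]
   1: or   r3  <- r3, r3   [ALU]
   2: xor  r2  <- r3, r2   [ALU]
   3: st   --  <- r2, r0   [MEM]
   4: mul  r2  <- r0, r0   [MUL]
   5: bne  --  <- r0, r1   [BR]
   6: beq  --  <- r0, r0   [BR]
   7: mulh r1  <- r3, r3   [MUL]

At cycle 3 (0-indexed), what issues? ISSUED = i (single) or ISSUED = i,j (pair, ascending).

ISSUED = 5

c0: i0/i1 bne or  dual
c1: i2 xor  RAW r2
c2: i3/i4 st mul  dual
c3: i5 bne  no-port BR/BR
c4: i6/i7 beq mulh  dual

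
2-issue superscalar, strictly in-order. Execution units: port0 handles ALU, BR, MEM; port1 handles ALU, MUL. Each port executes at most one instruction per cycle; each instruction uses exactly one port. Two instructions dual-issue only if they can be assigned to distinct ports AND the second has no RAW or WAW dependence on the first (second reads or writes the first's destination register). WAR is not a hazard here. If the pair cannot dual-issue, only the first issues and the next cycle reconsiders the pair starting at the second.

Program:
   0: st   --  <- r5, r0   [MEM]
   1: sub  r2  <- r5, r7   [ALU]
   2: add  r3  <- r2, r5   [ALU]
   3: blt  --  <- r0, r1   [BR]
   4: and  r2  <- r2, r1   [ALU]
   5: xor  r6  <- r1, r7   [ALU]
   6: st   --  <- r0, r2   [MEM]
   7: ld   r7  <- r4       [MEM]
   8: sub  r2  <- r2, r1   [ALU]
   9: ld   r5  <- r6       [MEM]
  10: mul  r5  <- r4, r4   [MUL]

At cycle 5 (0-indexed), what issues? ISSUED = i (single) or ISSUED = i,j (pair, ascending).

[0] i0,i1  st sub  -- pair
[1] i2,i3  add blt  -- pair
[2] i4,i5  and xor  -- pair
[3] i6  st  -- no-port MEM/MEM
[4] i7,i8  ld sub  -- pair
[5] i9  ld  -- WAW r5
[6] i10  mul  -- tail

ISSUED = 9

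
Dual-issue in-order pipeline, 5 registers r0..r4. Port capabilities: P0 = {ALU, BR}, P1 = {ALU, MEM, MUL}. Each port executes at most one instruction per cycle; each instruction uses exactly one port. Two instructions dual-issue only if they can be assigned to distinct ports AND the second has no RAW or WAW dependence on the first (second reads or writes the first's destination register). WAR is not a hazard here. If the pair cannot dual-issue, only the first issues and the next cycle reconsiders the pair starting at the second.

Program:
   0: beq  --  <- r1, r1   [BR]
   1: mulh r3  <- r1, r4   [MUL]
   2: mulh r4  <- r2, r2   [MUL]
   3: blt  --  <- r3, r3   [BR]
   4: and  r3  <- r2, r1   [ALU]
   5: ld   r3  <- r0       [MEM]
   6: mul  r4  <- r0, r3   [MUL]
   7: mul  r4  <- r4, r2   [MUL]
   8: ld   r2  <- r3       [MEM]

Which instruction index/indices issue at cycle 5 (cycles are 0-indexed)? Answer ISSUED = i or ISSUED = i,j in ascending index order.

  cy0 -> i0/i1 (beq+mulh) 2-wide
  cy1 -> i2/i3 (mulh+blt) 2-wide
  cy2 -> i4 (and) WAW r3
  cy3 -> i5 (ld) no-port MEM/MUL
  cy4 -> i6 (mul) no-port MUL/MUL
  cy5 -> i7 (mul) no-port MUL/MEM
  cy6 -> i8 (ld) tail

ISSUED = 7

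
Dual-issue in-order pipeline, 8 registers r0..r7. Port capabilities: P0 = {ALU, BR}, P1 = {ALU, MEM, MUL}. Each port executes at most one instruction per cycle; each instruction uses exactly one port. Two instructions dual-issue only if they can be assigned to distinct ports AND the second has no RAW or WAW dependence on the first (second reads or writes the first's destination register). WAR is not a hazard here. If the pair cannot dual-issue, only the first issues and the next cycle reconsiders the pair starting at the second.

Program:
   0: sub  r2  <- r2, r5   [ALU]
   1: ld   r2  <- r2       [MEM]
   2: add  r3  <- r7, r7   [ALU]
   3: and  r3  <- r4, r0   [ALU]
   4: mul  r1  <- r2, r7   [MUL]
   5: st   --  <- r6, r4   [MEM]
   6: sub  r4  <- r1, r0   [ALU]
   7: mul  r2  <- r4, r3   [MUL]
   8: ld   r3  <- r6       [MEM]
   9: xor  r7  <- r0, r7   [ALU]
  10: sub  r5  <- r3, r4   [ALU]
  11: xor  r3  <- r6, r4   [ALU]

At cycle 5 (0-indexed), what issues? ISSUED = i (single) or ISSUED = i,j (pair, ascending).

t=0 i0:sub.ALU ; RAW+WAW r2
t=1 i1/i2:ld.MEM;add.ALU ; 2-wide
t=2 i3/i4:and.ALU;mul.MUL ; 2-wide
t=3 i5/i6:st.MEM;sub.ALU ; 2-wide
t=4 i7:mul.MUL ; no-port MUL/MEM
t=5 i8/i9:ld.MEM;xor.ALU ; 2-wide
t=6 i10/i11:sub.ALU;xor.ALU ; 2-wide

ISSUED = 8,9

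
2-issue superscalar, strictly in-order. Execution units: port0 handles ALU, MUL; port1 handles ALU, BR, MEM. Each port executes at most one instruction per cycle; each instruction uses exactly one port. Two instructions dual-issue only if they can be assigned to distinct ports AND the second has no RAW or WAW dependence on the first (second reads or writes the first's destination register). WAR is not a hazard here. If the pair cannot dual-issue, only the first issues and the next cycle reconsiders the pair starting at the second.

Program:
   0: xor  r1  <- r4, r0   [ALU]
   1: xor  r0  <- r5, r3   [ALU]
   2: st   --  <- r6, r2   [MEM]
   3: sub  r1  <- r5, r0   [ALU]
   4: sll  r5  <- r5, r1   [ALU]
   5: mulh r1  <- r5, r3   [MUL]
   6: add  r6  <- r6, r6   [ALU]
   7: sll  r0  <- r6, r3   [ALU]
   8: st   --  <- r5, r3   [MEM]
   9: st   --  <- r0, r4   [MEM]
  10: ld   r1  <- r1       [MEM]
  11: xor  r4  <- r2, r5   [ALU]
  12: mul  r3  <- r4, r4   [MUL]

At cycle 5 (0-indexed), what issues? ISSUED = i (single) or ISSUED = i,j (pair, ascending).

t=0 i0/i1:xor.ALU;xor.ALU ; pair
t=1 i2/i3:st.MEM;sub.ALU ; pair
t=2 i4:sll.ALU ; RAW r5
t=3 i5/i6:mulh.MUL;add.ALU ; pair
t=4 i7/i8:sll.ALU;st.MEM ; pair
t=5 i9:st.MEM ; no-port MEM/MEM
t=6 i10/i11:ld.MEM;xor.ALU ; pair
t=7 i12:mul.MUL ; tail

ISSUED = 9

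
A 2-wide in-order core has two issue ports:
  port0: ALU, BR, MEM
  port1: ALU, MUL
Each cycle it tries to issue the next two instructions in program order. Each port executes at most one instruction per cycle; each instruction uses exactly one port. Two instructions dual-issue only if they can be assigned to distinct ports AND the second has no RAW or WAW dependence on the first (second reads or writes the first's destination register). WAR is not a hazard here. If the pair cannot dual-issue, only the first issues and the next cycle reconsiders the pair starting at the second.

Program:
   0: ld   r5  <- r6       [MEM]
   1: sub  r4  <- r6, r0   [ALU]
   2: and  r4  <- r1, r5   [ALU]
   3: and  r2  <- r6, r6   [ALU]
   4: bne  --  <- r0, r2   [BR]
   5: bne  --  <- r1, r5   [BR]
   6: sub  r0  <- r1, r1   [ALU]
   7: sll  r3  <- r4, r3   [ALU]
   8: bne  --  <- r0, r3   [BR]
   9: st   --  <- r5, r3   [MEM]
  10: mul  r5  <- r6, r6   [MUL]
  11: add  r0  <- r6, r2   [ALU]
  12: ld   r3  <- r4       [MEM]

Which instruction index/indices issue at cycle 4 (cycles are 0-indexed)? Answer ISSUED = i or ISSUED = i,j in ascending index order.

ISSUED = 7

c0: i0&i1 ld.MEM+sub.ALU  pair
c1: i2&i3 and.ALU+and.ALU  pair
c2: i4 bne.BR  no-port BR/BR
c3: i5&i6 bne.BR+sub.ALU  pair
c4: i7 sll.ALU  RAW r3
c5: i8 bne.BR  no-port BR/MEM
c6: i9&i10 st.MEM+mul.MUL  pair
c7: i11&i12 add.ALU+ld.MEM  pair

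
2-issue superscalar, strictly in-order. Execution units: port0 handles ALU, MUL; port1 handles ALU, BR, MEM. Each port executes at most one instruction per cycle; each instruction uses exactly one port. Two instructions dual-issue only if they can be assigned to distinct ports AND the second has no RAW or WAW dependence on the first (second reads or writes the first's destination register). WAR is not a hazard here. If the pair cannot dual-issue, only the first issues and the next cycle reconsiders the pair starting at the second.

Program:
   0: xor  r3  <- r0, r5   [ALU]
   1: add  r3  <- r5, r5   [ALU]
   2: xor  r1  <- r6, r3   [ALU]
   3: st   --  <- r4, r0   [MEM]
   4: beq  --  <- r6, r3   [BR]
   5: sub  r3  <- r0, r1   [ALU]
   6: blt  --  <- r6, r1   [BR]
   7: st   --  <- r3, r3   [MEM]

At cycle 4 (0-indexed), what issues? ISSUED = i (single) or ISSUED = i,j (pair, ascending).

ISSUED = 6

0. xor.ALU @i0  | WAW r3
1. add.ALU @i1  | RAW r3
2. xor.ALU;st.MEM @i2,i3  | dual
3. beq.BR;sub.ALU @i4,i5  | dual
4. blt.BR @i6  | no-port BR/MEM
5. st.MEM @i7  | tail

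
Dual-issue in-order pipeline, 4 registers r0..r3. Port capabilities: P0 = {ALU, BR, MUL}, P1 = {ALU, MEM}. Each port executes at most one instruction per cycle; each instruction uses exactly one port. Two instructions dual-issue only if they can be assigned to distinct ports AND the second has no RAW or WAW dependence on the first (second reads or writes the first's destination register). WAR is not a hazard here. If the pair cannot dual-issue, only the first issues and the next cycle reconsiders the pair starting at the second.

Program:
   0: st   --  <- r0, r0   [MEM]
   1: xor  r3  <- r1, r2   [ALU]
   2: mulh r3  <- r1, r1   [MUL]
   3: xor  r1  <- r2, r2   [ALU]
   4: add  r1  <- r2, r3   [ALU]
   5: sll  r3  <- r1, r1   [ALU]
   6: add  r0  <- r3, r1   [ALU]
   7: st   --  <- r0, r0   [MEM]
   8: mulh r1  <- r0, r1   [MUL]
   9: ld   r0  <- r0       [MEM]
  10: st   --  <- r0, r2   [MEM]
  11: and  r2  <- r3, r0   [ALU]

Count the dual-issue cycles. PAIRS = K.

PAIRS = 4

0. st.MEM xor.ALU @i0,i1  | pair
1. mulh.MUL xor.ALU @i2,i3  | pair
2. add.ALU @i4  | RAW r1
3. sll.ALU @i5  | RAW r3
4. add.ALU @i6  | RAW r0
5. st.MEM mulh.MUL @i7,i8  | pair
6. ld.MEM @i9  | no-port MEM/MEM
7. st.MEM and.ALU @i10,i11  | pair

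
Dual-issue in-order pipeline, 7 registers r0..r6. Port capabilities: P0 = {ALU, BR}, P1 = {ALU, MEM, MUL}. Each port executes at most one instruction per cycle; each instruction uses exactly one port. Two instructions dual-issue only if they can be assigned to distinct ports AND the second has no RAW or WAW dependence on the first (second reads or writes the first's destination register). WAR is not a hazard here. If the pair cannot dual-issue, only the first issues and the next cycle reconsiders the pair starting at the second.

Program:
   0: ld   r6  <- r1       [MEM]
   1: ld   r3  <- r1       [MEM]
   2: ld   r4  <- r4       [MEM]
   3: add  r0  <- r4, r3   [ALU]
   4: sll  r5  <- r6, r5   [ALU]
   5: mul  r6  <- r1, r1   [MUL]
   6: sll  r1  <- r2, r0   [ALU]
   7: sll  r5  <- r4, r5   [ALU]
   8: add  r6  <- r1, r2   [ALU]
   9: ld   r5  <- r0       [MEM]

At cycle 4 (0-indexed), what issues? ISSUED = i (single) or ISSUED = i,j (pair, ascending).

ISSUED = 5,6

[0] i0  ld.MEM  -- no-port MEM/MEM
[1] i1  ld.MEM  -- no-port MEM/MEM
[2] i2  ld.MEM  -- RAW r4
[3] i3/i4  add.ALU+sll.ALU  -- dual
[4] i5/i6  mul.MUL+sll.ALU  -- dual
[5] i7/i8  sll.ALU+add.ALU  -- dual
[6] i9  ld.MEM  -- tail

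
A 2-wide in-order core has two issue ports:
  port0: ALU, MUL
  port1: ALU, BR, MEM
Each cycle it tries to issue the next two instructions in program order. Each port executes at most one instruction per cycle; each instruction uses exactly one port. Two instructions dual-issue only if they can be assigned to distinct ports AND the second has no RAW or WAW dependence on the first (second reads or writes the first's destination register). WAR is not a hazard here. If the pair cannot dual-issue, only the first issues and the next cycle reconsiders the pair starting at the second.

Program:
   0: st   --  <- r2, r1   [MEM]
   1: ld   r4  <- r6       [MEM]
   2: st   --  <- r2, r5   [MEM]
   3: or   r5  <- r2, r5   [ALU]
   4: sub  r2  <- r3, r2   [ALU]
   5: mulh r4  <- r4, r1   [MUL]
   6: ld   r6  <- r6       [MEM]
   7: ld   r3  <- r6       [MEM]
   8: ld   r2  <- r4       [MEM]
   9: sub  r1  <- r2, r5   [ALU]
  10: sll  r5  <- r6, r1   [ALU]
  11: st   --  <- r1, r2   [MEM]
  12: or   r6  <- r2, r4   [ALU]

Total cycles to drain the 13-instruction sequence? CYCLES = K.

[0] i0  st  -- no-port MEM/MEM
[1] i1  ld  -- no-port MEM/MEM
[2] i2+i3  st or  -- 2-wide
[3] i4+i5  sub mulh  -- 2-wide
[4] i6  ld  -- no-port MEM/MEM
[5] i7  ld  -- no-port MEM/MEM
[6] i8  ld  -- RAW r2
[7] i9  sub  -- RAW r1
[8] i10+i11  sll st  -- 2-wide
[9] i12  or  -- tail

CYCLES = 10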